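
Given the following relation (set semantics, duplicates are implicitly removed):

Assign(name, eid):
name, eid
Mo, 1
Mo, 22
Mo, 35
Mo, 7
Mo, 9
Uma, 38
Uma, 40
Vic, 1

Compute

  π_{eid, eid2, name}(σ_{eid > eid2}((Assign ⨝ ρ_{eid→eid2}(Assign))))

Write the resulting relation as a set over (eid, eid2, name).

ρ[eid→eid2]: schema becomes (name, eid2); tuples unchanged.
Natural join on name: {(Mo, 1, 1), (Mo, 1, 22), (Mo, 1, 35), (Mo, 1, 7), (Mo, 1, 9), (Mo, 22, 1), (Mo, 22, 22), (Mo, 22, 35), (Mo, 22, 7), (Mo, 22, 9), (Mo, 35, 1), (Mo, 35, 22), (Mo, 35, 35), (Mo, 35, 7), (Mo, 35, 9), (Mo, 7, 1), (Mo, 7, 22), (Mo, 7, 35), (Mo, 7, 7), (Mo, 7, 9), (Mo, 9, 1), (Mo, 9, 22), (Mo, 9, 35), (Mo, 9, 7), (Mo, 9, 9), (Uma, 38, 38), (Uma, 38, 40), (Uma, 40, 38), (Uma, 40, 40), (Vic, 1, 1)}
Selection eid > eid2: {(Mo, 22, 1), (Mo, 22, 7), (Mo, 22, 9), (Mo, 35, 1), (Mo, 35, 22), (Mo, 35, 7), (Mo, 35, 9), (Mo, 7, 1), (Mo, 9, 1), (Mo, 9, 7), (Uma, 40, 38)}
π[eid, eid2, name]: project onto (eid, eid2, name) → {(22, 1, Mo), (22, 7, Mo), (22, 9, Mo), (35, 1, Mo), (35, 22, Mo), (35, 7, Mo), (35, 9, Mo), (40, 38, Uma), (7, 1, Mo), (9, 1, Mo), (9, 7, Mo)}

{(22, 1, Mo), (22, 7, Mo), (22, 9, Mo), (35, 1, Mo), (35, 22, Mo), (35, 7, Mo), (35, 9, Mo), (40, 38, Uma), (7, 1, Mo), (9, 1, Mo), (9, 7, Mo)}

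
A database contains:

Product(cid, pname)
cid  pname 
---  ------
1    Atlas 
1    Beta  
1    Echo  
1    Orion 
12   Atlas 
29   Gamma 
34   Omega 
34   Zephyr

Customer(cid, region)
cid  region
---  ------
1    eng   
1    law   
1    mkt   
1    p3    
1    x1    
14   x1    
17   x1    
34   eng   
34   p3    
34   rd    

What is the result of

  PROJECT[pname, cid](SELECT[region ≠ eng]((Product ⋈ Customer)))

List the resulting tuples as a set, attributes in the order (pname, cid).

Product ⋈ Customer (natural join on cid): {(1, Atlas, eng), (1, Atlas, law), (1, Atlas, mkt), (1, Atlas, p3), (1, Atlas, x1), (1, Beta, eng), (1, Beta, law), (1, Beta, mkt), (1, Beta, p3), (1, Beta, x1), (1, Echo, eng), (1, Echo, law), (1, Echo, mkt), (1, Echo, p3), (1, Echo, x1), (1, Orion, eng), (1, Orion, law), (1, Orion, mkt), (1, Orion, p3), (1, Orion, x1), (34, Omega, eng), (34, Omega, p3), (34, Omega, rd), (34, Zephyr, eng), (34, Zephyr, p3), (34, Zephyr, rd)}
σ[region ≠ eng]: keep tuples satisfying region ≠ eng → {(1, Atlas, law), (1, Atlas, mkt), (1, Atlas, p3), (1, Atlas, x1), (1, Beta, law), (1, Beta, mkt), (1, Beta, p3), (1, Beta, x1), (1, Echo, law), (1, Echo, mkt), (1, Echo, p3), (1, Echo, x1), (1, Orion, law), (1, Orion, mkt), (1, Orion, p3), (1, Orion, x1), (34, Omega, p3), (34, Omega, rd), (34, Zephyr, p3), (34, Zephyr, rd)}
π_{pname, cid} gives {(Atlas, 1), (Beta, 1), (Echo, 1), (Omega, 34), (Orion, 1), (Zephyr, 34)} (14 duplicate(s) eliminated).

{(Atlas, 1), (Beta, 1), (Echo, 1), (Omega, 34), (Orion, 1), (Zephyr, 34)}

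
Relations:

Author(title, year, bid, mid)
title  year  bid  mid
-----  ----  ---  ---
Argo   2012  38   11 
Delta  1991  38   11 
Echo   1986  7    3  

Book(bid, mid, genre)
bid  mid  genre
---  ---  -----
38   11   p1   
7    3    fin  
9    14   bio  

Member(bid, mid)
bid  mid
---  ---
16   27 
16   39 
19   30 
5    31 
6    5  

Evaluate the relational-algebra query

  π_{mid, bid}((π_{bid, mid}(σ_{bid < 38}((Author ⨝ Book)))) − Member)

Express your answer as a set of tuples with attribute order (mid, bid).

{(3, 7)}

Author ⋈ Book (natural join on bid, mid): {(Argo, 2012, 38, 11, p1), (Delta, 1991, 38, 11, p1), (Echo, 1986, 7, 3, fin)}
Selection bid < 38: {(Echo, 1986, 7, 3, fin)}
Projecting to bid, mid: {(7, 3)}
Difference: {(7, 3)} with {(16, 27), (16, 39), (19, 30), (5, 31), (6, 5)} → {(7, 3)}
Projecting to mid, bid: {(3, 7)}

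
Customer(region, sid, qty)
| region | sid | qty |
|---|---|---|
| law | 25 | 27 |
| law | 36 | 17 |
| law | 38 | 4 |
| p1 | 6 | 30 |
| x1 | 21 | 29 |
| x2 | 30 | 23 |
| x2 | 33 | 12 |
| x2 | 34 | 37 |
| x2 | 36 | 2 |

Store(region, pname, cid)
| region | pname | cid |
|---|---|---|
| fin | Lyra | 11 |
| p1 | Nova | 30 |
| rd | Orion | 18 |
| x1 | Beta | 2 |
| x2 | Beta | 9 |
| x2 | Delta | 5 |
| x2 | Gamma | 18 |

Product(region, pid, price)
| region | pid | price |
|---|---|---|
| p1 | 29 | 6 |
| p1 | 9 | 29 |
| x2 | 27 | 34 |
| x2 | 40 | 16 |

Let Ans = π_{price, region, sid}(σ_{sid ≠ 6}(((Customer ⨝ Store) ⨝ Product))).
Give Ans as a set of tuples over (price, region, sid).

Customer ⋈ Store (natural join on region): {(p1, 6, 30, Nova, 30), (x1, 21, 29, Beta, 2), (x2, 30, 23, Beta, 9), (x2, 30, 23, Delta, 5), (x2, 30, 23, Gamma, 18), (x2, 33, 12, Beta, 9), (x2, 33, 12, Delta, 5), (x2, 33, 12, Gamma, 18), (x2, 34, 37, Beta, 9), (x2, 34, 37, Delta, 5), (x2, 34, 37, Gamma, 18), (x2, 36, 2, Beta, 9), (x2, 36, 2, Delta, 5), (x2, 36, 2, Gamma, 18)}
(Customer ⨝ Store) ⋈ Product (natural join on region): {(p1, 6, 30, Nova, 30, 29, 6), (p1, 6, 30, Nova, 30, 9, 29), (x2, 30, 23, Beta, 9, 27, 34), (x2, 30, 23, Beta, 9, 40, 16), (x2, 30, 23, Delta, 5, 27, 34), (x2, 30, 23, Delta, 5, 40, 16), (x2, 30, 23, Gamma, 18, 27, 34), (x2, 30, 23, Gamma, 18, 40, 16), (x2, 33, 12, Beta, 9, 27, 34), (x2, 33, 12, Beta, 9, 40, 16), (x2, 33, 12, Delta, 5, 27, 34), (x2, 33, 12, Delta, 5, 40, 16), (x2, 33, 12, Gamma, 18, 27, 34), (x2, 33, 12, Gamma, 18, 40, 16), (x2, 34, 37, Beta, 9, 27, 34), (x2, 34, 37, Beta, 9, 40, 16), (x2, 34, 37, Delta, 5, 27, 34), (x2, 34, 37, Delta, 5, 40, 16), (x2, 34, 37, Gamma, 18, 27, 34), (x2, 34, 37, Gamma, 18, 40, 16), (x2, 36, 2, Beta, 9, 27, 34), (x2, 36, 2, Beta, 9, 40, 16), (x2, 36, 2, Delta, 5, 27, 34), (x2, 36, 2, Delta, 5, 40, 16), (x2, 36, 2, Gamma, 18, 27, 34), (x2, 36, 2, Gamma, 18, 40, 16)}
Filtering on sid ≠ 6 leaves {(x2, 30, 23, Beta, 9, 27, 34), (x2, 30, 23, Beta, 9, 40, 16), (x2, 30, 23, Delta, 5, 27, 34), (x2, 30, 23, Delta, 5, 40, 16), (x2, 30, 23, Gamma, 18, 27, 34), (x2, 30, 23, Gamma, 18, 40, 16), (x2, 33, 12, Beta, 9, 27, 34), (x2, 33, 12, Beta, 9, 40, 16), (x2, 33, 12, Delta, 5, 27, 34), (x2, 33, 12, Delta, 5, 40, 16), (x2, 33, 12, Gamma, 18, 27, 34), (x2, 33, 12, Gamma, 18, 40, 16), (x2, 34, 37, Beta, 9, 27, 34), (x2, 34, 37, Beta, 9, 40, 16), (x2, 34, 37, Delta, 5, 27, 34), (x2, 34, 37, Delta, 5, 40, 16), (x2, 34, 37, Gamma, 18, 27, 34), (x2, 34, 37, Gamma, 18, 40, 16), (x2, 36, 2, Beta, 9, 27, 34), (x2, 36, 2, Beta, 9, 40, 16), (x2, 36, 2, Delta, 5, 27, 34), (x2, 36, 2, Delta, 5, 40, 16), (x2, 36, 2, Gamma, 18, 27, 34), (x2, 36, 2, Gamma, 18, 40, 16)}.
Keep only column(s) price, region, sid (16 duplicate(s) eliminated): {(16, x2, 30), (16, x2, 33), (16, x2, 34), (16, x2, 36), (34, x2, 30), (34, x2, 33), (34, x2, 34), (34, x2, 36)}

{(16, x2, 30), (16, x2, 33), (16, x2, 34), (16, x2, 36), (34, x2, 30), (34, x2, 33), (34, x2, 34), (34, x2, 36)}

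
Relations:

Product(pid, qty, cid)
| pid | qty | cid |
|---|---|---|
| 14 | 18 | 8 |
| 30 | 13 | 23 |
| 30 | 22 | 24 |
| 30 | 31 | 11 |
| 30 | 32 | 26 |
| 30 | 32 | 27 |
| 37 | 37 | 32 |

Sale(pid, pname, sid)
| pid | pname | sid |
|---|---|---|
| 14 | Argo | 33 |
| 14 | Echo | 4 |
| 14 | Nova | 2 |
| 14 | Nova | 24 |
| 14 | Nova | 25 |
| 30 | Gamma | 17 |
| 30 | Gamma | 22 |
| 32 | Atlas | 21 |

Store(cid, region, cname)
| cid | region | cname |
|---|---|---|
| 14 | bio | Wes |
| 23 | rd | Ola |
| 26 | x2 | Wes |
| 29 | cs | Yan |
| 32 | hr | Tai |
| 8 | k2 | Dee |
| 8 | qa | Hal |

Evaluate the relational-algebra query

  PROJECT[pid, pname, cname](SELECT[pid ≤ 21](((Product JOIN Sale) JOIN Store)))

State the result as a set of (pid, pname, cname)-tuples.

Product ⋈ Sale (natural join on pid): {(14, 18, 8, Argo, 33), (14, 18, 8, Echo, 4), (14, 18, 8, Nova, 2), (14, 18, 8, Nova, 24), (14, 18, 8, Nova, 25), (30, 13, 23, Gamma, 17), (30, 13, 23, Gamma, 22), (30, 22, 24, Gamma, 17), (30, 22, 24, Gamma, 22), (30, 31, 11, Gamma, 17), (30, 31, 11, Gamma, 22), (30, 32, 26, Gamma, 17), (30, 32, 26, Gamma, 22), (30, 32, 27, Gamma, 17), (30, 32, 27, Gamma, 22)}
(Product JOIN Sale) ⋈ Store (natural join on cid): {(14, 18, 8, Argo, 33, k2, Dee), (14, 18, 8, Argo, 33, qa, Hal), (14, 18, 8, Echo, 4, k2, Dee), (14, 18, 8, Echo, 4, qa, Hal), (14, 18, 8, Nova, 2, k2, Dee), (14, 18, 8, Nova, 2, qa, Hal), (14, 18, 8, Nova, 24, k2, Dee), (14, 18, 8, Nova, 24, qa, Hal), (14, 18, 8, Nova, 25, k2, Dee), (14, 18, 8, Nova, 25, qa, Hal), (30, 13, 23, Gamma, 17, rd, Ola), (30, 13, 23, Gamma, 22, rd, Ola), (30, 32, 26, Gamma, 17, x2, Wes), (30, 32, 26, Gamma, 22, x2, Wes)}
Apply σ_{pid ≤ 21}; surviving tuples: {(14, 18, 8, Argo, 33, k2, Dee), (14, 18, 8, Argo, 33, qa, Hal), (14, 18, 8, Echo, 4, k2, Dee), (14, 18, 8, Echo, 4, qa, Hal), (14, 18, 8, Nova, 2, k2, Dee), (14, 18, 8, Nova, 2, qa, Hal), (14, 18, 8, Nova, 24, k2, Dee), (14, 18, 8, Nova, 24, qa, Hal), (14, 18, 8, Nova, 25, k2, Dee), (14, 18, 8, Nova, 25, qa, Hal)}
Keep only column(s) pid, pname, cname (4 duplicate(s) eliminated): {(14, Argo, Dee), (14, Argo, Hal), (14, Echo, Dee), (14, Echo, Hal), (14, Nova, Dee), (14, Nova, Hal)}

{(14, Argo, Dee), (14, Argo, Hal), (14, Echo, Dee), (14, Echo, Hal), (14, Nova, Dee), (14, Nova, Hal)}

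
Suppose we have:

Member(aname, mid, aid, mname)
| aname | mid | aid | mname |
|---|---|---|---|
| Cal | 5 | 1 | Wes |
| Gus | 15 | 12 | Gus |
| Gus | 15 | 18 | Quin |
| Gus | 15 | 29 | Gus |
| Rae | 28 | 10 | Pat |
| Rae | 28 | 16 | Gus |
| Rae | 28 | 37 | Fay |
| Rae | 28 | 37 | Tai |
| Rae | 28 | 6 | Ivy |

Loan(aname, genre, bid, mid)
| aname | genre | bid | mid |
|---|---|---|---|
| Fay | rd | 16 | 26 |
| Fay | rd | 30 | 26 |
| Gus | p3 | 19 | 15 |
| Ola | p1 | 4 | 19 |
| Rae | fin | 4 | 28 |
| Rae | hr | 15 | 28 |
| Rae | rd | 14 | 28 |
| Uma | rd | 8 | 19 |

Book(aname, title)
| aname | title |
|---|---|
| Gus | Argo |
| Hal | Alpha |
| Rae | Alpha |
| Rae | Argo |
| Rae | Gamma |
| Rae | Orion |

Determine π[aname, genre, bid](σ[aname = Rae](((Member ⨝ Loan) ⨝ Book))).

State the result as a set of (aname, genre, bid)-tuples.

{(Rae, fin, 4), (Rae, hr, 15), (Rae, rd, 14)}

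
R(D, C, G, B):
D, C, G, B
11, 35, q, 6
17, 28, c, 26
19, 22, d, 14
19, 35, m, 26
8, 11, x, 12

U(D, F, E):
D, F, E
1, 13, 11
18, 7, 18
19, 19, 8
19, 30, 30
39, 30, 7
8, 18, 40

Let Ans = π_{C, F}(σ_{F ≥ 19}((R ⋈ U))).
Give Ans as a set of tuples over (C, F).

{(22, 19), (22, 30), (35, 19), (35, 30)}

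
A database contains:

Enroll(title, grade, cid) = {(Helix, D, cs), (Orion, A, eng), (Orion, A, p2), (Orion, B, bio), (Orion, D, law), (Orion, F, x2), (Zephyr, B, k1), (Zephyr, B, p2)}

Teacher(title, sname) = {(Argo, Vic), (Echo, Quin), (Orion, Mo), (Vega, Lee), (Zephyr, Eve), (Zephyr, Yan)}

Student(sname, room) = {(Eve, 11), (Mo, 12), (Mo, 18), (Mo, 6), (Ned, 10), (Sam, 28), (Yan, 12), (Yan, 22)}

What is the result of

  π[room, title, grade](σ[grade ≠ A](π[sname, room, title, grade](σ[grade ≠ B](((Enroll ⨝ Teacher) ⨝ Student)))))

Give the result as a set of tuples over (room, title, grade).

Natural join on title: {(Orion, A, eng, Mo), (Orion, A, p2, Mo), (Orion, B, bio, Mo), (Orion, D, law, Mo), (Orion, F, x2, Mo), (Zephyr, B, k1, Eve), (Zephyr, B, k1, Yan), (Zephyr, B, p2, Eve), (Zephyr, B, p2, Yan)}
Natural join on sname: {(Orion, A, eng, Mo, 12), (Orion, A, eng, Mo, 18), (Orion, A, eng, Mo, 6), (Orion, A, p2, Mo, 12), (Orion, A, p2, Mo, 18), (Orion, A, p2, Mo, 6), (Orion, B, bio, Mo, 12), (Orion, B, bio, Mo, 18), (Orion, B, bio, Mo, 6), (Orion, D, law, Mo, 12), (Orion, D, law, Mo, 18), (Orion, D, law, Mo, 6), (Orion, F, x2, Mo, 12), (Orion, F, x2, Mo, 18), (Orion, F, x2, Mo, 6), (Zephyr, B, k1, Eve, 11), (Zephyr, B, k1, Yan, 12), (Zephyr, B, k1, Yan, 22), (Zephyr, B, p2, Eve, 11), (Zephyr, B, p2, Yan, 12), (Zephyr, B, p2, Yan, 22)}
Selection grade ≠ B: {(Orion, A, eng, Mo, 12), (Orion, A, eng, Mo, 18), (Orion, A, eng, Mo, 6), (Orion, A, p2, Mo, 12), (Orion, A, p2, Mo, 18), (Orion, A, p2, Mo, 6), (Orion, D, law, Mo, 12), (Orion, D, law, Mo, 18), (Orion, D, law, Mo, 6), (Orion, F, x2, Mo, 12), (Orion, F, x2, Mo, 18), (Orion, F, x2, Mo, 6)}
Projecting to sname, room, title, grade (3 duplicate(s) eliminated): {(Mo, 12, Orion, A), (Mo, 12, Orion, D), (Mo, 12, Orion, F), (Mo, 18, Orion, A), (Mo, 18, Orion, D), (Mo, 18, Orion, F), (Mo, 6, Orion, A), (Mo, 6, Orion, D), (Mo, 6, Orion, F)}
Selection grade ≠ A: {(Mo, 12, Orion, D), (Mo, 12, Orion, F), (Mo, 18, Orion, D), (Mo, 18, Orion, F), (Mo, 6, Orion, D), (Mo, 6, Orion, F)}
Projecting to room, title, grade: {(12, Orion, D), (12, Orion, F), (18, Orion, D), (18, Orion, F), (6, Orion, D), (6, Orion, F)}

{(12, Orion, D), (12, Orion, F), (18, Orion, D), (18, Orion, F), (6, Orion, D), (6, Orion, F)}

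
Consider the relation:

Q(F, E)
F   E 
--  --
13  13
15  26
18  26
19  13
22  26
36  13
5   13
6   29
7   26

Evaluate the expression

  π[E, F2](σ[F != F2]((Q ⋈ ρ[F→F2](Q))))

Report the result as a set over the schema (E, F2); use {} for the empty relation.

ρ[F→F2]: schema becomes (F2, E); tuples unchanged.
Joining Q and ρ[F→F2](Q) on E yields {(13, 13, 13), (13, 13, 19), (13, 13, 36), (13, 13, 5), (15, 26, 15), (15, 26, 18), (15, 26, 22), (15, 26, 7), (18, 26, 15), (18, 26, 18), (18, 26, 22), (18, 26, 7), (19, 13, 13), (19, 13, 19), (19, 13, 36), (19, 13, 5), (22, 26, 15), (22, 26, 18), (22, 26, 22), (22, 26, 7), (36, 13, 13), (36, 13, 19), (36, 13, 36), (36, 13, 5), (5, 13, 13), (5, 13, 19), (5, 13, 36), (5, 13, 5), (6, 29, 6), (7, 26, 15), (7, 26, 18), (7, 26, 22), (7, 26, 7)}.
σ[F != F2]: keep tuples satisfying F != F2 → {(13, 13, 19), (13, 13, 36), (13, 13, 5), (15, 26, 18), (15, 26, 22), (15, 26, 7), (18, 26, 15), (18, 26, 22), (18, 26, 7), (19, 13, 13), (19, 13, 36), (19, 13, 5), (22, 26, 15), (22, 26, 18), (22, 26, 7), (36, 13, 13), (36, 13, 19), (36, 13, 5), (5, 13, 13), (5, 13, 19), (5, 13, 36), (7, 26, 15), (7, 26, 18), (7, 26, 22)}
Keep only column(s) E, F2 (16 duplicate(s) eliminated): {(13, 13), (13, 19), (13, 36), (13, 5), (26, 15), (26, 18), (26, 22), (26, 7)}

{(13, 13), (13, 19), (13, 36), (13, 5), (26, 15), (26, 18), (26, 22), (26, 7)}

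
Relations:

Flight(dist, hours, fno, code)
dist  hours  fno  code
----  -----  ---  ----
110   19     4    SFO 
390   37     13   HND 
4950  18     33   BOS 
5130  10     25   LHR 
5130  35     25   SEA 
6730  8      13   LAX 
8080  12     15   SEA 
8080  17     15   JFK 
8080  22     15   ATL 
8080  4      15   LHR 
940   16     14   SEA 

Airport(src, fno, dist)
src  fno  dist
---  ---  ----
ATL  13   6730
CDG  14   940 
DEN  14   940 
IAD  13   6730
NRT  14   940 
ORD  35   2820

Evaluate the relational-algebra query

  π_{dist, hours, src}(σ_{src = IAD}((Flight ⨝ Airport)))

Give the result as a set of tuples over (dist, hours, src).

Flight ⋈ Airport (natural join on dist, fno): {(6730, 8, 13, LAX, ATL), (6730, 8, 13, LAX, IAD), (940, 16, 14, SEA, CDG), (940, 16, 14, SEA, DEN), (940, 16, 14, SEA, NRT)}
Filtering on src = IAD leaves {(6730, 8, 13, LAX, IAD)}.
Keep only column(s) dist, hours, src: {(6730, 8, IAD)}

{(6730, 8, IAD)}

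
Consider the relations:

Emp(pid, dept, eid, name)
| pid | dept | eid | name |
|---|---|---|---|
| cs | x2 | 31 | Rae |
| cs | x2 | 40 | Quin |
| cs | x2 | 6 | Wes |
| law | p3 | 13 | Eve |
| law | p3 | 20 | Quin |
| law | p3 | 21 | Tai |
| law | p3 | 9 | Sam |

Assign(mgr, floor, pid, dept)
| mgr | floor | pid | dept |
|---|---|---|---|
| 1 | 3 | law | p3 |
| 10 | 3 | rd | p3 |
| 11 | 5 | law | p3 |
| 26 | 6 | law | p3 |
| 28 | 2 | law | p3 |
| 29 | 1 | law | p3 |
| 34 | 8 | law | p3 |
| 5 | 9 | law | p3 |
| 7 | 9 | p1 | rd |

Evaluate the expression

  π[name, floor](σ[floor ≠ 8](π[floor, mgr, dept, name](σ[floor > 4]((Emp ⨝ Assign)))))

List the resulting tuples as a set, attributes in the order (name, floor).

Emp ⋈ Assign (natural join on pid, dept): {(law, p3, 13, Eve, 1, 3), (law, p3, 13, Eve, 11, 5), (law, p3, 13, Eve, 26, 6), (law, p3, 13, Eve, 28, 2), (law, p3, 13, Eve, 29, 1), (law, p3, 13, Eve, 34, 8), (law, p3, 13, Eve, 5, 9), (law, p3, 20, Quin, 1, 3), (law, p3, 20, Quin, 11, 5), (law, p3, 20, Quin, 26, 6), (law, p3, 20, Quin, 28, 2), (law, p3, 20, Quin, 29, 1), (law, p3, 20, Quin, 34, 8), (law, p3, 20, Quin, 5, 9), (law, p3, 21, Tai, 1, 3), (law, p3, 21, Tai, 11, 5), (law, p3, 21, Tai, 26, 6), (law, p3, 21, Tai, 28, 2), (law, p3, 21, Tai, 29, 1), (law, p3, 21, Tai, 34, 8), (law, p3, 21, Tai, 5, 9), (law, p3, 9, Sam, 1, 3), (law, p3, 9, Sam, 11, 5), (law, p3, 9, Sam, 26, 6), (law, p3, 9, Sam, 28, 2), (law, p3, 9, Sam, 29, 1), (law, p3, 9, Sam, 34, 8), (law, p3, 9, Sam, 5, 9)}
Filtering on floor > 4 leaves {(law, p3, 13, Eve, 11, 5), (law, p3, 13, Eve, 26, 6), (law, p3, 13, Eve, 34, 8), (law, p3, 13, Eve, 5, 9), (law, p3, 20, Quin, 11, 5), (law, p3, 20, Quin, 26, 6), (law, p3, 20, Quin, 34, 8), (law, p3, 20, Quin, 5, 9), (law, p3, 21, Tai, 11, 5), (law, p3, 21, Tai, 26, 6), (law, p3, 21, Tai, 34, 8), (law, p3, 21, Tai, 5, 9), (law, p3, 9, Sam, 11, 5), (law, p3, 9, Sam, 26, 6), (law, p3, 9, Sam, 34, 8), (law, p3, 9, Sam, 5, 9)}.
π_{floor, mgr, dept, name} gives {(5, 11, p3, Eve), (5, 11, p3, Quin), (5, 11, p3, Sam), (5, 11, p3, Tai), (6, 26, p3, Eve), (6, 26, p3, Quin), (6, 26, p3, Sam), (6, 26, p3, Tai), (8, 34, p3, Eve), (8, 34, p3, Quin), (8, 34, p3, Sam), (8, 34, p3, Tai), (9, 5, p3, Eve), (9, 5, p3, Quin), (9, 5, p3, Sam), (9, 5, p3, Tai)}.
Filtering on floor ≠ 8 leaves {(5, 11, p3, Eve), (5, 11, p3, Quin), (5, 11, p3, Sam), (5, 11, p3, Tai), (6, 26, p3, Eve), (6, 26, p3, Quin), (6, 26, p3, Sam), (6, 26, p3, Tai), (9, 5, p3, Eve), (9, 5, p3, Quin), (9, 5, p3, Sam), (9, 5, p3, Tai)}.
π_{name, floor} gives {(Eve, 5), (Eve, 6), (Eve, 9), (Quin, 5), (Quin, 6), (Quin, 9), (Sam, 5), (Sam, 6), (Sam, 9), (Tai, 5), (Tai, 6), (Tai, 9)}.

{(Eve, 5), (Eve, 6), (Eve, 9), (Quin, 5), (Quin, 6), (Quin, 9), (Sam, 5), (Sam, 6), (Sam, 9), (Tai, 5), (Tai, 6), (Tai, 9)}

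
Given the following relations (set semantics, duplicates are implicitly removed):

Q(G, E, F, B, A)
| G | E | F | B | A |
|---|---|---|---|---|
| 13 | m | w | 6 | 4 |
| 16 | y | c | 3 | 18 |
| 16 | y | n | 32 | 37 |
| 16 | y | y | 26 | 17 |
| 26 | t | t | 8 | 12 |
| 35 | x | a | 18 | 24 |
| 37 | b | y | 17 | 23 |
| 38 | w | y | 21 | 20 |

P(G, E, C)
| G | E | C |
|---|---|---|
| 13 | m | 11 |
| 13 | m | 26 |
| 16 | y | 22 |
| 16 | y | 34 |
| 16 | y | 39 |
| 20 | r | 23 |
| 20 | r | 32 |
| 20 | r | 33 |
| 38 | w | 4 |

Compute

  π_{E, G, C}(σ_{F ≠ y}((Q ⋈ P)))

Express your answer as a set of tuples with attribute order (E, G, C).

Joining Q and P on G, E yields {(13, m, w, 6, 4, 11), (13, m, w, 6, 4, 26), (16, y, c, 3, 18, 22), (16, y, c, 3, 18, 34), (16, y, c, 3, 18, 39), (16, y, n, 32, 37, 22), (16, y, n, 32, 37, 34), (16, y, n, 32, 37, 39), (16, y, y, 26, 17, 22), (16, y, y, 26, 17, 34), (16, y, y, 26, 17, 39), (38, w, y, 21, 20, 4)}.
σ[F ≠ y]: keep tuples satisfying F ≠ y → {(13, m, w, 6, 4, 11), (13, m, w, 6, 4, 26), (16, y, c, 3, 18, 22), (16, y, c, 3, 18, 34), (16, y, c, 3, 18, 39), (16, y, n, 32, 37, 22), (16, y, n, 32, 37, 34), (16, y, n, 32, 37, 39)}
Projecting to E, G, C (3 duplicate(s) eliminated): {(m, 13, 11), (m, 13, 26), (y, 16, 22), (y, 16, 34), (y, 16, 39)}

{(m, 13, 11), (m, 13, 26), (y, 16, 22), (y, 16, 34), (y, 16, 39)}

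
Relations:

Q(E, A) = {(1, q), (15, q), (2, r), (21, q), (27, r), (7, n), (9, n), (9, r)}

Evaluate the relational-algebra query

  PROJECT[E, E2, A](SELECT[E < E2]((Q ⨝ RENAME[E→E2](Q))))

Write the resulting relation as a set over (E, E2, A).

{(1, 15, q), (1, 21, q), (15, 21, q), (2, 27, r), (2, 9, r), (7, 9, n), (9, 27, r)}

ρ[E→E2]: schema becomes (E2, A); tuples unchanged.
Q ⋈ RENAME[E→E2](Q) (natural join on A): {(1, q, 1), (1, q, 15), (1, q, 21), (15, q, 1), (15, q, 15), (15, q, 21), (2, r, 2), (2, r, 27), (2, r, 9), (21, q, 1), (21, q, 15), (21, q, 21), (27, r, 2), (27, r, 27), (27, r, 9), (7, n, 7), (7, n, 9), (9, n, 7), (9, n, 9), (9, r, 2), (9, r, 27), (9, r, 9)}
σ[E < E2]: keep tuples satisfying E < E2 → {(1, q, 15), (1, q, 21), (15, q, 21), (2, r, 27), (2, r, 9), (7, n, 9), (9, r, 27)}
Projecting to E, E2, A: {(1, 15, q), (1, 21, q), (15, 21, q), (2, 27, r), (2, 9, r), (7, 9, n), (9, 27, r)}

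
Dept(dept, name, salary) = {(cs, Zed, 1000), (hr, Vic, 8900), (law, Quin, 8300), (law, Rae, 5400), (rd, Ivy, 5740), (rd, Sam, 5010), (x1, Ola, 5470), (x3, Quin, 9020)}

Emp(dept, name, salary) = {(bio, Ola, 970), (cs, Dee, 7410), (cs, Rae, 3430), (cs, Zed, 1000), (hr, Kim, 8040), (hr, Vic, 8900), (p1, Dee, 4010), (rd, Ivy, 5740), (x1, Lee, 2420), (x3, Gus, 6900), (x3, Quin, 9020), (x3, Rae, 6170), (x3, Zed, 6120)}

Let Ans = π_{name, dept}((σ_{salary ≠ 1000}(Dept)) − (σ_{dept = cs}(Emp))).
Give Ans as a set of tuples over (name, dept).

Apply σ_{salary ≠ 1000}; surviving tuples: {(hr, Vic, 8900), (law, Quin, 8300), (law, Rae, 5400), (rd, Ivy, 5740), (rd, Sam, 5010), (x1, Ola, 5470), (x3, Quin, 9020)}
Apply σ_{dept = cs}; surviving tuples: {(cs, Dee, 7410), (cs, Rae, 3430), (cs, Zed, 1000)}
Difference: {(hr, Vic, 8900), (law, Quin, 8300), (law, Rae, 5400), (rd, Ivy, 5740), (rd, Sam, 5010), (x1, Ola, 5470), (x3, Quin, 9020)} with {(cs, Dee, 7410), (cs, Rae, 3430), (cs, Zed, 1000)} → {(hr, Vic, 8900), (law, Quin, 8300), (law, Rae, 5400), (rd, Ivy, 5740), (rd, Sam, 5010), (x1, Ola, 5470), (x3, Quin, 9020)}
π_{name, dept} gives {(Ivy, rd), (Ola, x1), (Quin, law), (Quin, x3), (Rae, law), (Sam, rd), (Vic, hr)}.

{(Ivy, rd), (Ola, x1), (Quin, law), (Quin, x3), (Rae, law), (Sam, rd), (Vic, hr)}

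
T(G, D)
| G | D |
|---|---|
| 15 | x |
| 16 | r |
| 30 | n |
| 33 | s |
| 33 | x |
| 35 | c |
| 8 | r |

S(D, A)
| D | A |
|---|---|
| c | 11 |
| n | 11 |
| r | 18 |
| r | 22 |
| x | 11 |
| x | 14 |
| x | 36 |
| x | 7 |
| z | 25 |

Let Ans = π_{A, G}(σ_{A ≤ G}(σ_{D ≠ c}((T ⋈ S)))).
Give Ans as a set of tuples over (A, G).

Natural join on D: {(15, x, 11), (15, x, 14), (15, x, 36), (15, x, 7), (16, r, 18), (16, r, 22), (30, n, 11), (33, x, 11), (33, x, 14), (33, x, 36), (33, x, 7), (35, c, 11), (8, r, 18), (8, r, 22)}
Selection D ≠ c: {(15, x, 11), (15, x, 14), (15, x, 36), (15, x, 7), (16, r, 18), (16, r, 22), (30, n, 11), (33, x, 11), (33, x, 14), (33, x, 36), (33, x, 7), (8, r, 18), (8, r, 22)}
Selection A ≤ G: {(15, x, 11), (15, x, 14), (15, x, 7), (30, n, 11), (33, x, 11), (33, x, 14), (33, x, 7)}
Projecting to A, G: {(11, 15), (11, 30), (11, 33), (14, 15), (14, 33), (7, 15), (7, 33)}

{(11, 15), (11, 30), (11, 33), (14, 15), (14, 33), (7, 15), (7, 33)}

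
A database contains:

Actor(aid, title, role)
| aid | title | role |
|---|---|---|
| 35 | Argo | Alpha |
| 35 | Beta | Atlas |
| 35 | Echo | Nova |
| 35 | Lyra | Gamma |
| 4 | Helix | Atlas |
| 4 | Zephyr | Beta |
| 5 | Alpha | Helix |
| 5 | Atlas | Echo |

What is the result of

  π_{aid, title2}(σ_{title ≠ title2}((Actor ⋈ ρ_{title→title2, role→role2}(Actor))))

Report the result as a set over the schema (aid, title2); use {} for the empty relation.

{(35, Argo), (35, Beta), (35, Echo), (35, Lyra), (4, Helix), (4, Zephyr), (5, Alpha), (5, Atlas)}

ρ[title→title2, role→role2]: schema becomes (aid, title2, role2); tuples unchanged.
Joining Actor and ρ_{title→title2, role→role2}(Actor) on aid yields {(35, Argo, Alpha, Argo, Alpha), (35, Argo, Alpha, Beta, Atlas), (35, Argo, Alpha, Echo, Nova), (35, Argo, Alpha, Lyra, Gamma), (35, Beta, Atlas, Argo, Alpha), (35, Beta, Atlas, Beta, Atlas), (35, Beta, Atlas, Echo, Nova), (35, Beta, Atlas, Lyra, Gamma), (35, Echo, Nova, Argo, Alpha), (35, Echo, Nova, Beta, Atlas), (35, Echo, Nova, Echo, Nova), (35, Echo, Nova, Lyra, Gamma), (35, Lyra, Gamma, Argo, Alpha), (35, Lyra, Gamma, Beta, Atlas), (35, Lyra, Gamma, Echo, Nova), (35, Lyra, Gamma, Lyra, Gamma), (4, Helix, Atlas, Helix, Atlas), (4, Helix, Atlas, Zephyr, Beta), (4, Zephyr, Beta, Helix, Atlas), (4, Zephyr, Beta, Zephyr, Beta), (5, Alpha, Helix, Alpha, Helix), (5, Alpha, Helix, Atlas, Echo), (5, Atlas, Echo, Alpha, Helix), (5, Atlas, Echo, Atlas, Echo)}.
Filtering on title ≠ title2 leaves {(35, Argo, Alpha, Beta, Atlas), (35, Argo, Alpha, Echo, Nova), (35, Argo, Alpha, Lyra, Gamma), (35, Beta, Atlas, Argo, Alpha), (35, Beta, Atlas, Echo, Nova), (35, Beta, Atlas, Lyra, Gamma), (35, Echo, Nova, Argo, Alpha), (35, Echo, Nova, Beta, Atlas), (35, Echo, Nova, Lyra, Gamma), (35, Lyra, Gamma, Argo, Alpha), (35, Lyra, Gamma, Beta, Atlas), (35, Lyra, Gamma, Echo, Nova), (4, Helix, Atlas, Zephyr, Beta), (4, Zephyr, Beta, Helix, Atlas), (5, Alpha, Helix, Atlas, Echo), (5, Atlas, Echo, Alpha, Helix)}.
π_{aid, title2} gives {(35, Argo), (35, Beta), (35, Echo), (35, Lyra), (4, Helix), (4, Zephyr), (5, Alpha), (5, Atlas)} (8 duplicate(s) eliminated).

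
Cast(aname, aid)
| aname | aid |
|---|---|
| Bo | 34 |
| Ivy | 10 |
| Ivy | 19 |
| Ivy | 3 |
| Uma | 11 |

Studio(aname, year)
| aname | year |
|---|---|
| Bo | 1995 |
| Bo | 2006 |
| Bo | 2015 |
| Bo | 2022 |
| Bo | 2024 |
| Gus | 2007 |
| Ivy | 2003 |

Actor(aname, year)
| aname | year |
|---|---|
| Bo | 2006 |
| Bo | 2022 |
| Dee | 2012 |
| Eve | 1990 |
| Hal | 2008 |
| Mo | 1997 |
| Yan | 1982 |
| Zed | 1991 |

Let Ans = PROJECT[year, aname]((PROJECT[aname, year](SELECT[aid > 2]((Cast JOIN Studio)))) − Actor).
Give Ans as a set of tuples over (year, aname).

Joining Cast and Studio on aname yields {(Bo, 34, 1995), (Bo, 34, 2006), (Bo, 34, 2015), (Bo, 34, 2022), (Bo, 34, 2024), (Ivy, 10, 2003), (Ivy, 19, 2003), (Ivy, 3, 2003)}.
Filtering on aid > 2 leaves {(Bo, 34, 1995), (Bo, 34, 2006), (Bo, 34, 2015), (Bo, 34, 2022), (Bo, 34, 2024), (Ivy, 10, 2003), (Ivy, 19, 2003), (Ivy, 3, 2003)}.
Projecting to aname, year (2 duplicate(s) eliminated): {(Bo, 1995), (Bo, 2006), (Bo, 2015), (Bo, 2022), (Bo, 2024), (Ivy, 2003)}
Taking the difference: {(Bo, 1995), (Bo, 2015), (Bo, 2024), (Ivy, 2003)}
Projecting to year, aname: {(1995, Bo), (2003, Ivy), (2015, Bo), (2024, Bo)}

{(1995, Bo), (2003, Ivy), (2015, Bo), (2024, Bo)}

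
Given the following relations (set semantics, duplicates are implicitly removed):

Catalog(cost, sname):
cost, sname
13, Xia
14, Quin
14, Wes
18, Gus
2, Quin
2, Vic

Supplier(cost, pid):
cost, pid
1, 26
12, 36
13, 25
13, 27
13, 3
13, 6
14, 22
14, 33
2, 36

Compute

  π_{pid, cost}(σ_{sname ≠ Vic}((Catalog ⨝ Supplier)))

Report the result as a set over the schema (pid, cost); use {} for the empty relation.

{(22, 14), (25, 13), (27, 13), (3, 13), (33, 14), (36, 2), (6, 13)}

Catalog ⋈ Supplier (natural join on cost): {(13, Xia, 25), (13, Xia, 27), (13, Xia, 3), (13, Xia, 6), (14, Quin, 22), (14, Quin, 33), (14, Wes, 22), (14, Wes, 33), (2, Quin, 36), (2, Vic, 36)}
Selection sname ≠ Vic: {(13, Xia, 25), (13, Xia, 27), (13, Xia, 3), (13, Xia, 6), (14, Quin, 22), (14, Quin, 33), (14, Wes, 22), (14, Wes, 33), (2, Quin, 36)}
Keep only column(s) pid, cost (2 duplicate(s) eliminated): {(22, 14), (25, 13), (27, 13), (3, 13), (33, 14), (36, 2), (6, 13)}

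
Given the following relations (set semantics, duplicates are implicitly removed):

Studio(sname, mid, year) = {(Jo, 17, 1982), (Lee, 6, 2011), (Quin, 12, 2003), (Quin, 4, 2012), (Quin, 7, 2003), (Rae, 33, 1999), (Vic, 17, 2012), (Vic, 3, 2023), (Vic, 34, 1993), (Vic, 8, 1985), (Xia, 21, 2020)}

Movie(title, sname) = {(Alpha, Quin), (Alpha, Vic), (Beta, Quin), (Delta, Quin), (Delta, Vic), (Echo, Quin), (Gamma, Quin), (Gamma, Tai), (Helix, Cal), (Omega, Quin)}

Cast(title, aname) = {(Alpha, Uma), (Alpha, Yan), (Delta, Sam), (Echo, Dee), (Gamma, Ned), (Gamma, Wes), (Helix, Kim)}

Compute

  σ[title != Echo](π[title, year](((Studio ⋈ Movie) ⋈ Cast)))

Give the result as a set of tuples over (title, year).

{(Alpha, 1985), (Alpha, 1993), (Alpha, 2003), (Alpha, 2012), (Alpha, 2023), (Delta, 1985), (Delta, 1993), (Delta, 2003), (Delta, 2012), (Delta, 2023), (Gamma, 2003), (Gamma, 2012)}

Studio ⋈ Movie (natural join on sname): {(Quin, 12, 2003, Alpha), (Quin, 12, 2003, Beta), (Quin, 12, 2003, Delta), (Quin, 12, 2003, Echo), (Quin, 12, 2003, Gamma), (Quin, 12, 2003, Omega), (Quin, 4, 2012, Alpha), (Quin, 4, 2012, Beta), (Quin, 4, 2012, Delta), (Quin, 4, 2012, Echo), (Quin, 4, 2012, Gamma), (Quin, 4, 2012, Omega), (Quin, 7, 2003, Alpha), (Quin, 7, 2003, Beta), (Quin, 7, 2003, Delta), (Quin, 7, 2003, Echo), (Quin, 7, 2003, Gamma), (Quin, 7, 2003, Omega), (Vic, 17, 2012, Alpha), (Vic, 17, 2012, Delta), (Vic, 3, 2023, Alpha), (Vic, 3, 2023, Delta), (Vic, 34, 1993, Alpha), (Vic, 34, 1993, Delta), (Vic, 8, 1985, Alpha), (Vic, 8, 1985, Delta)}
(Studio ⋈ Movie) ⋈ Cast (natural join on title): {(Quin, 12, 2003, Alpha, Uma), (Quin, 12, 2003, Alpha, Yan), (Quin, 12, 2003, Delta, Sam), (Quin, 12, 2003, Echo, Dee), (Quin, 12, 2003, Gamma, Ned), (Quin, 12, 2003, Gamma, Wes), (Quin, 4, 2012, Alpha, Uma), (Quin, 4, 2012, Alpha, Yan), (Quin, 4, 2012, Delta, Sam), (Quin, 4, 2012, Echo, Dee), (Quin, 4, 2012, Gamma, Ned), (Quin, 4, 2012, Gamma, Wes), (Quin, 7, 2003, Alpha, Uma), (Quin, 7, 2003, Alpha, Yan), (Quin, 7, 2003, Delta, Sam), (Quin, 7, 2003, Echo, Dee), (Quin, 7, 2003, Gamma, Ned), (Quin, 7, 2003, Gamma, Wes), (Vic, 17, 2012, Alpha, Uma), (Vic, 17, 2012, Alpha, Yan), (Vic, 17, 2012, Delta, Sam), (Vic, 3, 2023, Alpha, Uma), (Vic, 3, 2023, Alpha, Yan), (Vic, 3, 2023, Delta, Sam), (Vic, 34, 1993, Alpha, Uma), (Vic, 34, 1993, Alpha, Yan), (Vic, 34, 1993, Delta, Sam), (Vic, 8, 1985, Alpha, Uma), (Vic, 8, 1985, Alpha, Yan), (Vic, 8, 1985, Delta, Sam)}
π_{title, year} gives {(Alpha, 1985), (Alpha, 1993), (Alpha, 2003), (Alpha, 2012), (Alpha, 2023), (Delta, 1985), (Delta, 1993), (Delta, 2003), (Delta, 2012), (Delta, 2023), (Echo, 2003), (Echo, 2012), (Gamma, 2003), (Gamma, 2012)} (16 duplicate(s) eliminated).
Apply σ_{title != Echo}; surviving tuples: {(Alpha, 1985), (Alpha, 1993), (Alpha, 2003), (Alpha, 2012), (Alpha, 2023), (Delta, 1985), (Delta, 1993), (Delta, 2003), (Delta, 2012), (Delta, 2023), (Gamma, 2003), (Gamma, 2012)}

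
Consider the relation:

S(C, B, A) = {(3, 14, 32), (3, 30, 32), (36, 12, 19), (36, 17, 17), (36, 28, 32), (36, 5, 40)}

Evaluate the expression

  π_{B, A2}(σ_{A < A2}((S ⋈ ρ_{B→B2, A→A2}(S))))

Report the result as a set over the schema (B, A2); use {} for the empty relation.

ρ[B→B2, A→A2]: schema becomes (C, B2, A2); tuples unchanged.
Joining S and ρ_{B→B2, A→A2}(S) on C yields {(3, 14, 32, 14, 32), (3, 14, 32, 30, 32), (3, 30, 32, 14, 32), (3, 30, 32, 30, 32), (36, 12, 19, 12, 19), (36, 12, 19, 17, 17), (36, 12, 19, 28, 32), (36, 12, 19, 5, 40), (36, 17, 17, 12, 19), (36, 17, 17, 17, 17), (36, 17, 17, 28, 32), (36, 17, 17, 5, 40), (36, 28, 32, 12, 19), (36, 28, 32, 17, 17), (36, 28, 32, 28, 32), (36, 28, 32, 5, 40), (36, 5, 40, 12, 19), (36, 5, 40, 17, 17), (36, 5, 40, 28, 32), (36, 5, 40, 5, 40)}.
Filtering on A < A2 leaves {(36, 12, 19, 28, 32), (36, 12, 19, 5, 40), (36, 17, 17, 12, 19), (36, 17, 17, 28, 32), (36, 17, 17, 5, 40), (36, 28, 32, 5, 40)}.
π[B, A2]: project onto (B, A2) → {(12, 32), (12, 40), (17, 19), (17, 32), (17, 40), (28, 40)}

{(12, 32), (12, 40), (17, 19), (17, 32), (17, 40), (28, 40)}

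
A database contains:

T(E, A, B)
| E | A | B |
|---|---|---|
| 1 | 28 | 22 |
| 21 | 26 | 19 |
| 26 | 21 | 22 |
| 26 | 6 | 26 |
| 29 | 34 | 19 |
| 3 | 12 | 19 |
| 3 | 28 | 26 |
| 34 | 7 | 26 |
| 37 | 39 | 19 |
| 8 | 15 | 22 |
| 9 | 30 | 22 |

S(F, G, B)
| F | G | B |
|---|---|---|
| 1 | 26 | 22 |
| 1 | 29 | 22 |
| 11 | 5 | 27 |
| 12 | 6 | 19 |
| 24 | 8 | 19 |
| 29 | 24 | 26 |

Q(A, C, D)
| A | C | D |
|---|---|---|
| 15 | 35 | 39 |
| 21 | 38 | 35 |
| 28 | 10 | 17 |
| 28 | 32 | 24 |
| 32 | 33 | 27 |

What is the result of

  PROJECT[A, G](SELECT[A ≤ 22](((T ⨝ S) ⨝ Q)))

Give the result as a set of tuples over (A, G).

T ⋈ S (natural join on B): {(1, 28, 22, 1, 26), (1, 28, 22, 1, 29), (21, 26, 19, 12, 6), (21, 26, 19, 24, 8), (26, 21, 22, 1, 26), (26, 21, 22, 1, 29), (26, 6, 26, 29, 24), (29, 34, 19, 12, 6), (29, 34, 19, 24, 8), (3, 12, 19, 12, 6), (3, 12, 19, 24, 8), (3, 28, 26, 29, 24), (34, 7, 26, 29, 24), (37, 39, 19, 12, 6), (37, 39, 19, 24, 8), (8, 15, 22, 1, 26), (8, 15, 22, 1, 29), (9, 30, 22, 1, 26), (9, 30, 22, 1, 29)}
(T ⨝ S) ⋈ Q (natural join on A): {(1, 28, 22, 1, 26, 10, 17), (1, 28, 22, 1, 26, 32, 24), (1, 28, 22, 1, 29, 10, 17), (1, 28, 22, 1, 29, 32, 24), (26, 21, 22, 1, 26, 38, 35), (26, 21, 22, 1, 29, 38, 35), (3, 28, 26, 29, 24, 10, 17), (3, 28, 26, 29, 24, 32, 24), (8, 15, 22, 1, 26, 35, 39), (8, 15, 22, 1, 29, 35, 39)}
Selection A ≤ 22: {(26, 21, 22, 1, 26, 38, 35), (26, 21, 22, 1, 29, 38, 35), (8, 15, 22, 1, 26, 35, 39), (8, 15, 22, 1, 29, 35, 39)}
Projecting to A, G: {(15, 26), (15, 29), (21, 26), (21, 29)}

{(15, 26), (15, 29), (21, 26), (21, 29)}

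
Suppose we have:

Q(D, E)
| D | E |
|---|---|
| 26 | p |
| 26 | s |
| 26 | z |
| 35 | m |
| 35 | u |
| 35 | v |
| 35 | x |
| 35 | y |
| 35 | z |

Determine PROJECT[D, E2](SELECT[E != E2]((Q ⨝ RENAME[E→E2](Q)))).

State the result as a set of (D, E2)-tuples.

{(26, p), (26, s), (26, z), (35, m), (35, u), (35, v), (35, x), (35, y), (35, z)}

ρ[E→E2]: schema becomes (D, E2); tuples unchanged.
Natural join on D: {(26, p, p), (26, p, s), (26, p, z), (26, s, p), (26, s, s), (26, s, z), (26, z, p), (26, z, s), (26, z, z), (35, m, m), (35, m, u), (35, m, v), (35, m, x), (35, m, y), (35, m, z), (35, u, m), (35, u, u), (35, u, v), (35, u, x), (35, u, y), (35, u, z), (35, v, m), (35, v, u), (35, v, v), (35, v, x), (35, v, y), (35, v, z), (35, x, m), (35, x, u), (35, x, v), (35, x, x), (35, x, y), (35, x, z), (35, y, m), (35, y, u), (35, y, v), (35, y, x), (35, y, y), (35, y, z), (35, z, m), (35, z, u), (35, z, v), (35, z, x), (35, z, y), (35, z, z)}
σ[E != E2]: keep tuples satisfying E != E2 → {(26, p, s), (26, p, z), (26, s, p), (26, s, z), (26, z, p), (26, z, s), (35, m, u), (35, m, v), (35, m, x), (35, m, y), (35, m, z), (35, u, m), (35, u, v), (35, u, x), (35, u, y), (35, u, z), (35, v, m), (35, v, u), (35, v, x), (35, v, y), (35, v, z), (35, x, m), (35, x, u), (35, x, v), (35, x, y), (35, x, z), (35, y, m), (35, y, u), (35, y, v), (35, y, x), (35, y, z), (35, z, m), (35, z, u), (35, z, v), (35, z, x), (35, z, y)}
Keep only column(s) D, E2 (27 duplicate(s) eliminated): {(26, p), (26, s), (26, z), (35, m), (35, u), (35, v), (35, x), (35, y), (35, z)}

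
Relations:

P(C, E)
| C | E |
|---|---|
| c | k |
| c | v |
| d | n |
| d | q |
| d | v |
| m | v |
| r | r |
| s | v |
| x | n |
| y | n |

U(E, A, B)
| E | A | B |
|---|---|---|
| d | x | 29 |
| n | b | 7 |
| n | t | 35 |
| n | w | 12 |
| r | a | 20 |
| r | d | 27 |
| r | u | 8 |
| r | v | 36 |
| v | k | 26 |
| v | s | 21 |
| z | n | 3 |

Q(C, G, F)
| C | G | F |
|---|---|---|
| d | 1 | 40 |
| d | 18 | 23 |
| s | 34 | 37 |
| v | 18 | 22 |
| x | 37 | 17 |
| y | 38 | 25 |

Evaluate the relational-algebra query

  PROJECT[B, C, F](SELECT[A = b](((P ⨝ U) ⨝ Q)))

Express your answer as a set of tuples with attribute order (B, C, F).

Joining P and U on E yields {(c, v, k, 26), (c, v, s, 21), (d, n, b, 7), (d, n, t, 35), (d, n, w, 12), (d, v, k, 26), (d, v, s, 21), (m, v, k, 26), (m, v, s, 21), (r, r, a, 20), (r, r, d, 27), (r, r, u, 8), (r, r, v, 36), (s, v, k, 26), (s, v, s, 21), (x, n, b, 7), (x, n, t, 35), (x, n, w, 12), (y, n, b, 7), (y, n, t, 35), (y, n, w, 12)}.
Joining (P ⨝ U) and Q on C yields {(d, n, b, 7, 1, 40), (d, n, b, 7, 18, 23), (d, n, t, 35, 1, 40), (d, n, t, 35, 18, 23), (d, n, w, 12, 1, 40), (d, n, w, 12, 18, 23), (d, v, k, 26, 1, 40), (d, v, k, 26, 18, 23), (d, v, s, 21, 1, 40), (d, v, s, 21, 18, 23), (s, v, k, 26, 34, 37), (s, v, s, 21, 34, 37), (x, n, b, 7, 37, 17), (x, n, t, 35, 37, 17), (x, n, w, 12, 37, 17), (y, n, b, 7, 38, 25), (y, n, t, 35, 38, 25), (y, n, w, 12, 38, 25)}.
Selection A = b: {(d, n, b, 7, 1, 40), (d, n, b, 7, 18, 23), (x, n, b, 7, 37, 17), (y, n, b, 7, 38, 25)}
Projecting to B, C, F: {(7, d, 23), (7, d, 40), (7, x, 17), (7, y, 25)}

{(7, d, 23), (7, d, 40), (7, x, 17), (7, y, 25)}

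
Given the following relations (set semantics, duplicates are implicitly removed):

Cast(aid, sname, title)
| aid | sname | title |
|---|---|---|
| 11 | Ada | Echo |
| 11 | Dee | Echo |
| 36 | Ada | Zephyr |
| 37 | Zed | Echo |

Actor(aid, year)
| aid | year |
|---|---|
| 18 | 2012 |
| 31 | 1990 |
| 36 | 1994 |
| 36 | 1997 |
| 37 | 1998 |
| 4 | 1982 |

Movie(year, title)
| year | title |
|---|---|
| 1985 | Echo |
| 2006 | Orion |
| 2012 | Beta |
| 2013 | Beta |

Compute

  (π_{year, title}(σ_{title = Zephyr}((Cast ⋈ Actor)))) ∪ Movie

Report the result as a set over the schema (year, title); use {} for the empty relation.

{(1985, Echo), (1994, Zephyr), (1997, Zephyr), (2006, Orion), (2012, Beta), (2013, Beta)}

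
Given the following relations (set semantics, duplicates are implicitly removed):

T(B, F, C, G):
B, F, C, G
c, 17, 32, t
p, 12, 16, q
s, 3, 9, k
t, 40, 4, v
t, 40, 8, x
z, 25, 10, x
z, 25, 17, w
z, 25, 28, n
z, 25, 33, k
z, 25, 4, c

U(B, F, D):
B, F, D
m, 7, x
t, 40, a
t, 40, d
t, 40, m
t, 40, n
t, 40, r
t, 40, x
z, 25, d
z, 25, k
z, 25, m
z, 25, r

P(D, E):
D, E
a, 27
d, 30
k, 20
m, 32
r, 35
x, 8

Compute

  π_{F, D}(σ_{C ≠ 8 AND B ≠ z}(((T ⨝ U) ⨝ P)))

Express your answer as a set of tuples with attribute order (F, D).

{(40, a), (40, d), (40, m), (40, r), (40, x)}

T ⋈ U (natural join on B, F): {(t, 40, 4, v, a), (t, 40, 4, v, d), (t, 40, 4, v, m), (t, 40, 4, v, n), (t, 40, 4, v, r), (t, 40, 4, v, x), (t, 40, 8, x, a), (t, 40, 8, x, d), (t, 40, 8, x, m), (t, 40, 8, x, n), (t, 40, 8, x, r), (t, 40, 8, x, x), (z, 25, 10, x, d), (z, 25, 10, x, k), (z, 25, 10, x, m), (z, 25, 10, x, r), (z, 25, 17, w, d), (z, 25, 17, w, k), (z, 25, 17, w, m), (z, 25, 17, w, r), (z, 25, 28, n, d), (z, 25, 28, n, k), (z, 25, 28, n, m), (z, 25, 28, n, r), (z, 25, 33, k, d), (z, 25, 33, k, k), (z, 25, 33, k, m), (z, 25, 33, k, r), (z, 25, 4, c, d), (z, 25, 4, c, k), (z, 25, 4, c, m), (z, 25, 4, c, r)}
(T ⨝ U) ⋈ P (natural join on D): {(t, 40, 4, v, a, 27), (t, 40, 4, v, d, 30), (t, 40, 4, v, m, 32), (t, 40, 4, v, r, 35), (t, 40, 4, v, x, 8), (t, 40, 8, x, a, 27), (t, 40, 8, x, d, 30), (t, 40, 8, x, m, 32), (t, 40, 8, x, r, 35), (t, 40, 8, x, x, 8), (z, 25, 10, x, d, 30), (z, 25, 10, x, k, 20), (z, 25, 10, x, m, 32), (z, 25, 10, x, r, 35), (z, 25, 17, w, d, 30), (z, 25, 17, w, k, 20), (z, 25, 17, w, m, 32), (z, 25, 17, w, r, 35), (z, 25, 28, n, d, 30), (z, 25, 28, n, k, 20), (z, 25, 28, n, m, 32), (z, 25, 28, n, r, 35), (z, 25, 33, k, d, 30), (z, 25, 33, k, k, 20), (z, 25, 33, k, m, 32), (z, 25, 33, k, r, 35), (z, 25, 4, c, d, 30), (z, 25, 4, c, k, 20), (z, 25, 4, c, m, 32), (z, 25, 4, c, r, 35)}
Selection C ≠ 8 AND B ≠ z: {(t, 40, 4, v, a, 27), (t, 40, 4, v, d, 30), (t, 40, 4, v, m, 32), (t, 40, 4, v, r, 35), (t, 40, 4, v, x, 8)}
π[F, D]: project onto (F, D) → {(40, a), (40, d), (40, m), (40, r), (40, x)}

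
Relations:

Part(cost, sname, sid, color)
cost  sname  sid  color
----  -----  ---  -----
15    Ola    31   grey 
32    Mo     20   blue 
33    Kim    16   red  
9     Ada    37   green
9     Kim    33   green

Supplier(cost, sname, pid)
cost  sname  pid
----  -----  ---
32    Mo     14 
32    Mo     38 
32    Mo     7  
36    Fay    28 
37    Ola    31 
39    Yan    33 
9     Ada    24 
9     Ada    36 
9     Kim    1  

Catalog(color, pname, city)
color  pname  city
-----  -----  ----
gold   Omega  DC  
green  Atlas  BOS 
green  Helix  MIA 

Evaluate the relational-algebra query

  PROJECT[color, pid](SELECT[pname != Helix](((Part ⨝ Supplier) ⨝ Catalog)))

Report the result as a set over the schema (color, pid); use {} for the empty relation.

Natural join on cost, sname: {(32, Mo, 20, blue, 14), (32, Mo, 20, blue, 38), (32, Mo, 20, blue, 7), (9, Ada, 37, green, 24), (9, Ada, 37, green, 36), (9, Kim, 33, green, 1)}
Natural join on color: {(9, Ada, 37, green, 24, Atlas, BOS), (9, Ada, 37, green, 24, Helix, MIA), (9, Ada, 37, green, 36, Atlas, BOS), (9, Ada, 37, green, 36, Helix, MIA), (9, Kim, 33, green, 1, Atlas, BOS), (9, Kim, 33, green, 1, Helix, MIA)}
σ[pname != Helix]: keep tuples satisfying pname != Helix → {(9, Ada, 37, green, 24, Atlas, BOS), (9, Ada, 37, green, 36, Atlas, BOS), (9, Kim, 33, green, 1, Atlas, BOS)}
Keep only column(s) color, pid: {(green, 1), (green, 24), (green, 36)}

{(green, 1), (green, 24), (green, 36)}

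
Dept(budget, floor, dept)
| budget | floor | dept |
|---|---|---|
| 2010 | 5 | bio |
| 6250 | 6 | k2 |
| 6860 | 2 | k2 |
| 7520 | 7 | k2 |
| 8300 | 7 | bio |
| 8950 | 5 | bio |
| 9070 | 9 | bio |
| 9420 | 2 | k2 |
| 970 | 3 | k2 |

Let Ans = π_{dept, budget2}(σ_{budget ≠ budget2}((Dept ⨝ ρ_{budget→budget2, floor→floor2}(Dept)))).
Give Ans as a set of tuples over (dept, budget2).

ρ[budget→budget2, floor→floor2]: schema becomes (budget2, floor2, dept); tuples unchanged.
Joining Dept and ρ_{budget→budget2, floor→floor2}(Dept) on dept yields {(2010, 5, bio, 2010, 5), (2010, 5, bio, 8300, 7), (2010, 5, bio, 8950, 5), (2010, 5, bio, 9070, 9), (6250, 6, k2, 6250, 6), (6250, 6, k2, 6860, 2), (6250, 6, k2, 7520, 7), (6250, 6, k2, 9420, 2), (6250, 6, k2, 970, 3), (6860, 2, k2, 6250, 6), (6860, 2, k2, 6860, 2), (6860, 2, k2, 7520, 7), (6860, 2, k2, 9420, 2), (6860, 2, k2, 970, 3), (7520, 7, k2, 6250, 6), (7520, 7, k2, 6860, 2), (7520, 7, k2, 7520, 7), (7520, 7, k2, 9420, 2), (7520, 7, k2, 970, 3), (8300, 7, bio, 2010, 5), (8300, 7, bio, 8300, 7), (8300, 7, bio, 8950, 5), (8300, 7, bio, 9070, 9), (8950, 5, bio, 2010, 5), (8950, 5, bio, 8300, 7), (8950, 5, bio, 8950, 5), (8950, 5, bio, 9070, 9), (9070, 9, bio, 2010, 5), (9070, 9, bio, 8300, 7), (9070, 9, bio, 8950, 5), (9070, 9, bio, 9070, 9), (9420, 2, k2, 6250, 6), (9420, 2, k2, 6860, 2), (9420, 2, k2, 7520, 7), (9420, 2, k2, 9420, 2), (9420, 2, k2, 970, 3), (970, 3, k2, 6250, 6), (970, 3, k2, 6860, 2), (970, 3, k2, 7520, 7), (970, 3, k2, 9420, 2), (970, 3, k2, 970, 3)}.
Apply σ_{budget ≠ budget2}; surviving tuples: {(2010, 5, bio, 8300, 7), (2010, 5, bio, 8950, 5), (2010, 5, bio, 9070, 9), (6250, 6, k2, 6860, 2), (6250, 6, k2, 7520, 7), (6250, 6, k2, 9420, 2), (6250, 6, k2, 970, 3), (6860, 2, k2, 6250, 6), (6860, 2, k2, 7520, 7), (6860, 2, k2, 9420, 2), (6860, 2, k2, 970, 3), (7520, 7, k2, 6250, 6), (7520, 7, k2, 6860, 2), (7520, 7, k2, 9420, 2), (7520, 7, k2, 970, 3), (8300, 7, bio, 2010, 5), (8300, 7, bio, 8950, 5), (8300, 7, bio, 9070, 9), (8950, 5, bio, 2010, 5), (8950, 5, bio, 8300, 7), (8950, 5, bio, 9070, 9), (9070, 9, bio, 2010, 5), (9070, 9, bio, 8300, 7), (9070, 9, bio, 8950, 5), (9420, 2, k2, 6250, 6), (9420, 2, k2, 6860, 2), (9420, 2, k2, 7520, 7), (9420, 2, k2, 970, 3), (970, 3, k2, 6250, 6), (970, 3, k2, 6860, 2), (970, 3, k2, 7520, 7), (970, 3, k2, 9420, 2)}
Keep only column(s) dept, budget2 (23 duplicate(s) eliminated): {(bio, 2010), (bio, 8300), (bio, 8950), (bio, 9070), (k2, 6250), (k2, 6860), (k2, 7520), (k2, 9420), (k2, 970)}

{(bio, 2010), (bio, 8300), (bio, 8950), (bio, 9070), (k2, 6250), (k2, 6860), (k2, 7520), (k2, 9420), (k2, 970)}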